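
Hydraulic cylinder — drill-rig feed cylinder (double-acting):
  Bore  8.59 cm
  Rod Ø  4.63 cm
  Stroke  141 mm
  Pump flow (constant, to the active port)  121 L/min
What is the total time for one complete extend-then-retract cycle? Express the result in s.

Cap-side area A_cap = π/4 × (8.59 cm)² = 57.95 cm^2
Rod-side annular area A_ann = π/4 × (8.59² − 4.63²) = 41.12 cm^2
t_ext = A_cap·L/Q = 0.4052 s
t_ret = A_ann·L/Q = 0.2875 s
t_cycle = t_ext + t_ret

t ≈ 0.693 s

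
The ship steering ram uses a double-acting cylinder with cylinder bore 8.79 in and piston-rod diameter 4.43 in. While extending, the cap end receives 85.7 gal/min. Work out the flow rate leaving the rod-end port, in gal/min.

Cap-side area A_cap = π/4 × (8.79 in)² = 60.68 in^2
Rod-side annular area A_ann = π/4 × (8.79² − 4.43²) = 45.27 in^2
Piston speed v = Q_in/A_cap; rod-end outflow Q_out = v × A_ann = Q_in × A_ann/A_cap.

Q_out ≈ 63.9 gal/min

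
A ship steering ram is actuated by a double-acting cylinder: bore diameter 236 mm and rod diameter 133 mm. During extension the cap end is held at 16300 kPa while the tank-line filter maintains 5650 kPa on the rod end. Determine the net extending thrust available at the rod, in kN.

Cap-side area A_cap = π/4 × (236 mm)² = 43740 mm^2
Rod-side annular area A_ann = π/4 × (236² − 133²) = 29850 mm^2
Net thrust = P_cap·A_cap − P_rod·A_ann = 713.0 kN − 168.7 kN

F ≈ 544 kN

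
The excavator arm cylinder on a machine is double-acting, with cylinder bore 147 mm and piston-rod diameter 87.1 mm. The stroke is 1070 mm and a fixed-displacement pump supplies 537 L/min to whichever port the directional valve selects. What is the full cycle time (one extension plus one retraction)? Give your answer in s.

Cap-side area A_cap = π/4 × (147 mm)² = 16970 mm^2
Rod-side annular area A_ann = π/4 × (147² − 87.1²) = 11010 mm^2
t_ext = A_cap·L/Q = 2.029 s
t_ret = A_ann·L/Q = 1.317 s
t_cycle = t_ext + t_ret

t ≈ 3.35 s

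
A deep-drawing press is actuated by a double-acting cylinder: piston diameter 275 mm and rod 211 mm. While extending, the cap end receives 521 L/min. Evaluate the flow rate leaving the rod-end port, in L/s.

Q_out ≈ 3.57 L/s

Cap-side area A_cap = π/4 × (275 mm)² = 59400 mm^2
Rod-side annular area A_ann = π/4 × (275² − 211²) = 24430 mm^2
Piston speed v = Q_in/A_cap; rod-end outflow Q_out = v × A_ann = Q_in × A_ann/A_cap.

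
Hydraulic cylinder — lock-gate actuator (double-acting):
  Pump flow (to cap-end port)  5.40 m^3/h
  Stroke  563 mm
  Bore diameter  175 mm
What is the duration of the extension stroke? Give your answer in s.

Cap-side area A_cap = π/4 × (175 mm)² = 24050 mm^2
Swept volume V = A × L; t = V / Q = A·L / Q

t ≈ 9.03 s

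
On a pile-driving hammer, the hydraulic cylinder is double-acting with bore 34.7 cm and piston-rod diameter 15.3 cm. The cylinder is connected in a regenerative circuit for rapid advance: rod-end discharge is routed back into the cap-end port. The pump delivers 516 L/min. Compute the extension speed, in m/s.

In regeneration the rod-end outflow joins the pump flow into the cap end, so the net volume the pump must supply per unit advance equals the rod cross-section area.
Rod cross-section A_rod = π/4 × (15.3 cm)² = 183.9 cm^2
v = Q_pump / A_rod

v ≈ 0.468 m/s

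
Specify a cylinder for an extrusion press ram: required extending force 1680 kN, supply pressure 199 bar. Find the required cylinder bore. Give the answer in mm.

D ≈ 328 mm

Extension force acts on the full piston face: F = P × (π/4)D².
D = √(4F / (πP)) = √(4 × 1680 kN / (π × 199 bar))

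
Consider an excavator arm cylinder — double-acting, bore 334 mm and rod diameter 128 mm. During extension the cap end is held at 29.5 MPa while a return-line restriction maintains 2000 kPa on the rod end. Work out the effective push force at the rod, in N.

F ≈ 2.44e6 N

Cap-side area A_cap = π/4 × (334 mm)² = 87620 mm^2
Rod-side annular area A_ann = π/4 × (334² − 128²) = 74750 mm^2
Net thrust = P_cap·A_cap − P_rod·A_ann = 2.585e6 N − 1.495e5 N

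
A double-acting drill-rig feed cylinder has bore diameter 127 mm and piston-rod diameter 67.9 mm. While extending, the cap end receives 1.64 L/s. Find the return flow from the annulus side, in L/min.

Cap-side area A_cap = π/4 × (127 mm)² = 12670 mm^2
Rod-side annular area A_ann = π/4 × (127² − 67.9²) = 9047 mm^2
Piston speed v = Q_in/A_cap; rod-end outflow Q_out = v × A_ann = Q_in × A_ann/A_cap.

Q_out ≈ 70.3 L/min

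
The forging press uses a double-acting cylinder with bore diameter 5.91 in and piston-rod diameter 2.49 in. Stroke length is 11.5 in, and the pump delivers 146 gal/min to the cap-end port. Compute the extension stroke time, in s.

t ≈ 0.561 s

Cap-side area A_cap = π/4 × (5.91 in)² = 27.43 in^2
Swept volume V = A × L; t = V / Q = A·L / Q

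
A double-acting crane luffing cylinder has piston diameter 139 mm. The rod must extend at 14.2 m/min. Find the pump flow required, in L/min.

Q ≈ 215 L/min

Cap-side area A_cap = π/4 × (139 mm)² = 15170 mm^2
Q = A × v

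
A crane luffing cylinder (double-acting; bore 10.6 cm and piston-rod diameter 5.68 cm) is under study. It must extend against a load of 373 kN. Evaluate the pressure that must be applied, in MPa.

P ≈ 42.3 MPa

Cap-side area A_cap = π/4 × (10.6 cm)² = 88.25 cm^2
P = F / A = 373 kN / A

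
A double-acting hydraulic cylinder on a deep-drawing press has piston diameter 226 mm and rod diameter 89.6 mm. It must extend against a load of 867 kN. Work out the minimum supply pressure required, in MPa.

P ≈ 21.6 MPa

Cap-side area A_cap = π/4 × (226 mm)² = 40110 mm^2
P = F / A = 867 kN / A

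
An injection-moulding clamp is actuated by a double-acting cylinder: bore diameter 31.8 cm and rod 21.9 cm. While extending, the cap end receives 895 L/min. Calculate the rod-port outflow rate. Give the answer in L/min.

Q_out ≈ 471 L/min

Cap-side area A_cap = π/4 × (31.8 cm)² = 794.2 cm^2
Rod-side annular area A_ann = π/4 × (31.8² − 21.9²) = 417.5 cm^2
Piston speed v = Q_in/A_cap; rod-end outflow Q_out = v × A_ann = Q_in × A_ann/A_cap.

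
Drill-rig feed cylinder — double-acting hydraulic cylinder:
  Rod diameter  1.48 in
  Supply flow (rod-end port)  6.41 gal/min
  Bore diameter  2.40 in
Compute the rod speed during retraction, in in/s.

Rod-side annular area A_ann = π/4 × (2.40² − 1.48²) = 2.804 in^2
Flow into the rod-end port fills the annular volume.
v = Q / A

v ≈ 8.80 in/s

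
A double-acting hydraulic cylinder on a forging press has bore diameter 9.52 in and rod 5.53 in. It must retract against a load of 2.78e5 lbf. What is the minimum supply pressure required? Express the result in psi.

P ≈ 5890 psi

Rod-side annular area A_ann = π/4 × (9.52² − 5.53²) = 47.16 in^2
Retraction: pressure acts on the annular area.
P = F / A = 2.78e5 lbf / A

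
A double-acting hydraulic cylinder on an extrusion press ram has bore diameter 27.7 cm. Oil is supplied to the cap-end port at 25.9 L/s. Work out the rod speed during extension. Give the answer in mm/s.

v ≈ 430 mm/s

Cap-side area A_cap = π/4 × (27.7 cm)² = 602.6 cm^2
v = Q / A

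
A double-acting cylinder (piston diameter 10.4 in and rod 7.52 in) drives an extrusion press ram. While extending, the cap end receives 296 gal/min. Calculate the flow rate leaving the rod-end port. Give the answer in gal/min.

Q_out ≈ 141 gal/min

Cap-side area A_cap = π/4 × (10.4 in)² = 84.95 in^2
Rod-side annular area A_ann = π/4 × (10.4² − 7.52²) = 40.53 in^2
Piston speed v = Q_in/A_cap; rod-end outflow Q_out = v × A_ann = Q_in × A_ann/A_cap.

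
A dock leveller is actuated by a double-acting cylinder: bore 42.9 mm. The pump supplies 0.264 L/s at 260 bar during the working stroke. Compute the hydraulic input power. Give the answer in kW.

Hydraulic power = P × Q

W ≈ 6.86 kW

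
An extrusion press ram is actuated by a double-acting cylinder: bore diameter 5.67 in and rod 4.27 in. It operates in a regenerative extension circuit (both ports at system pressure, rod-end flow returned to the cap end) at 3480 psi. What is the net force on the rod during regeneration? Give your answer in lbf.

With equal pressure on both faces, forces on the annular region cancel; the net push is pressure × rod cross-section.
Rod cross-section A_rod = π/4 × (4.27 in)² = 14.32 in^2
F = P × A_rod

F ≈ 49800 lbf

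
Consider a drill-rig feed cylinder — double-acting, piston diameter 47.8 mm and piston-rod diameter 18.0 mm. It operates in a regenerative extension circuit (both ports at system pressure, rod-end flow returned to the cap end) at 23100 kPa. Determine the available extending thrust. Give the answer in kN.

With equal pressure on both faces, forces on the annular region cancel; the net push is pressure × rod cross-section.
Rod cross-section A_rod = π/4 × (18.0 mm)² = 254.5 mm^2
F = P × A_rod

F ≈ 5.88 kN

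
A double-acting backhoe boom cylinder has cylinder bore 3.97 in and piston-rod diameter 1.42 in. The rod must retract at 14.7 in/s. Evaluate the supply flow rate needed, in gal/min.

Q ≈ 41.2 gal/min

Rod-side annular area A_ann = π/4 × (3.97² − 1.42²) = 10.79 in^2
Q = A × v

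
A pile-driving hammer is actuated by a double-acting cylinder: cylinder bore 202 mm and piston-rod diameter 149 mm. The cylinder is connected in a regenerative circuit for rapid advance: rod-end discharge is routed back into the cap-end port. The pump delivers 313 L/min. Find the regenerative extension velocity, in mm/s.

v ≈ 299 mm/s

In regeneration the rod-end outflow joins the pump flow into the cap end, so the net volume the pump must supply per unit advance equals the rod cross-section area.
Rod cross-section A_rod = π/4 × (149 mm)² = 17440 mm^2
v = Q_pump / A_rod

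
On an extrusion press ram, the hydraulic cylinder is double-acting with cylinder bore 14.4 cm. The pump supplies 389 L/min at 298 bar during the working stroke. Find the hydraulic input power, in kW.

Hydraulic power = P × Q

W ≈ 193 kW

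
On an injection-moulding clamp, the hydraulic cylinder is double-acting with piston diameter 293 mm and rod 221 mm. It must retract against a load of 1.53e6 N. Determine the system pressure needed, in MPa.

Rod-side annular area A_ann = π/4 × (293² − 221²) = 29070 mm^2
Retraction: pressure acts on the annular area.
P = F / A = 1.53e6 N / A

P ≈ 52.6 MPa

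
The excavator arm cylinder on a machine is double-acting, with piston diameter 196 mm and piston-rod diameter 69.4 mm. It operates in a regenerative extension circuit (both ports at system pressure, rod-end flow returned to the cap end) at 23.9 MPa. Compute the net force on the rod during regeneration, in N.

With equal pressure on both faces, forces on the annular region cancel; the net push is pressure × rod cross-section.
Rod cross-section A_rod = π/4 × (69.4 mm)² = 3783 mm^2
F = P × A_rod

F ≈ 90400 N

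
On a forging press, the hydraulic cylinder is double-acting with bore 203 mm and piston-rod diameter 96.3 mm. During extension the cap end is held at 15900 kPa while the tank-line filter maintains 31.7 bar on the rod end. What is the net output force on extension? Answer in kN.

Cap-side area A_cap = π/4 × (203 mm)² = 32370 mm^2
Rod-side annular area A_ann = π/4 × (203² − 96.3²) = 25080 mm^2
Net thrust = P_cap·A_cap − P_rod·A_ann = 514.6 kN − 79.51 kN

F ≈ 435 kN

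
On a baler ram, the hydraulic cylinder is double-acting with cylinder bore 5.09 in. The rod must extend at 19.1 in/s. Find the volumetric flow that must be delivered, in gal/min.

Cap-side area A_cap = π/4 × (5.09 in)² = 20.35 in^2
Q = A × v

Q ≈ 101 gal/min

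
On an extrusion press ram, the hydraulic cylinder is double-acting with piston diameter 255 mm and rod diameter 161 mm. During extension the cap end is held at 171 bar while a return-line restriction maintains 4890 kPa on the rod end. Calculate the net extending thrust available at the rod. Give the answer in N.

F ≈ 7.23e5 N

Cap-side area A_cap = π/4 × (255 mm)² = 51070 mm^2
Rod-side annular area A_ann = π/4 × (255² − 161²) = 30710 mm^2
Net thrust = P_cap·A_cap − P_rod·A_ann = 8.733e5 N − 1.502e5 N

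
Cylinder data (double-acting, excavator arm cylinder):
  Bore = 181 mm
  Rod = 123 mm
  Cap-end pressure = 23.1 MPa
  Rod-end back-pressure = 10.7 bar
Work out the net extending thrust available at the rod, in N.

F ≈ 5.80e5 N

Cap-side area A_cap = π/4 × (181 mm)² = 25730 mm^2
Rod-side annular area A_ann = π/4 × (181² − 123²) = 13850 mm^2
Net thrust = P_cap·A_cap − P_rod·A_ann = 5.944e5 N − 14820 N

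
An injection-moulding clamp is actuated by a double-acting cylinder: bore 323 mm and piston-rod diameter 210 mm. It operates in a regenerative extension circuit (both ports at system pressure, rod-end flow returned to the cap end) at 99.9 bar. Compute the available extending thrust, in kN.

F ≈ 346 kN

With equal pressure on both faces, forces on the annular region cancel; the net push is pressure × rod cross-section.
Rod cross-section A_rod = π/4 × (210 mm)² = 34640 mm^2
F = P × A_rod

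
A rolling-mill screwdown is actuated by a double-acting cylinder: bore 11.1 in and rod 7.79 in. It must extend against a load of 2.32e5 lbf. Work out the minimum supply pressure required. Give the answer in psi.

P ≈ 2400 psi

Cap-side area A_cap = π/4 × (11.1 in)² = 96.77 in^2
P = F / A = 2.32e5 lbf / A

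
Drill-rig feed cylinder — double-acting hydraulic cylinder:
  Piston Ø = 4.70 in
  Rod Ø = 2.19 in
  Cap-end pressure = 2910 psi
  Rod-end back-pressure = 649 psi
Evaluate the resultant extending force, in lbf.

Cap-side area A_cap = π/4 × (4.70 in)² = 17.35 in^2
Rod-side annular area A_ann = π/4 × (4.70² − 2.19²) = 13.58 in^2
Net thrust = P_cap·A_cap − P_rod·A_ann = 50490 lbf − 8815 lbf

F ≈ 41700 lbf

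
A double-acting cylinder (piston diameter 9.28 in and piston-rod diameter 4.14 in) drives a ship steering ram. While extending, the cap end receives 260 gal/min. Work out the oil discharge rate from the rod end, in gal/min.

Cap-side area A_cap = π/4 × (9.28 in)² = 67.64 in^2
Rod-side annular area A_ann = π/4 × (9.28² − 4.14²) = 54.18 in^2
Piston speed v = Q_in/A_cap; rod-end outflow Q_out = v × A_ann = Q_in × A_ann/A_cap.

Q_out ≈ 208 gal/min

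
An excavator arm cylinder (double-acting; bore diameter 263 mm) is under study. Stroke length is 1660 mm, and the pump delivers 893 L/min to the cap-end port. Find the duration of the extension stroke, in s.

Cap-side area A_cap = π/4 × (263 mm)² = 54330 mm^2
Swept volume V = A × L; t = V / Q = A·L / Q

t ≈ 6.06 s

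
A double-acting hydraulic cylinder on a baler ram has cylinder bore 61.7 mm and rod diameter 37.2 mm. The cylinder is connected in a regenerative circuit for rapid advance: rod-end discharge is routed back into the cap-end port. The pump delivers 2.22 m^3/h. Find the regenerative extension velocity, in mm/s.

v ≈ 567 mm/s

In regeneration the rod-end outflow joins the pump flow into the cap end, so the net volume the pump must supply per unit advance equals the rod cross-section area.
Rod cross-section A_rod = π/4 × (37.2 mm)² = 1087 mm^2
v = Q_pump / A_rod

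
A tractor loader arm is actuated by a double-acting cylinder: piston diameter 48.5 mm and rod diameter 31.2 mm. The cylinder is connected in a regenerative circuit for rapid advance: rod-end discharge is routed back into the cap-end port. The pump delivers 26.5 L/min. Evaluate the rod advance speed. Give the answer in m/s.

In regeneration the rod-end outflow joins the pump flow into the cap end, so the net volume the pump must supply per unit advance equals the rod cross-section area.
Rod cross-section A_rod = π/4 × (31.2 mm)² = 764.5 mm^2
v = Q_pump / A_rod

v ≈ 0.578 m/s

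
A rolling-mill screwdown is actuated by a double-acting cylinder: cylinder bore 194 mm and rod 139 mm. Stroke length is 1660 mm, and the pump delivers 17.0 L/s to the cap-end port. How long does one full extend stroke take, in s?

t ≈ 2.89 s

Cap-side area A_cap = π/4 × (194 mm)² = 29560 mm^2
Swept volume V = A × L; t = V / Q = A·L / Q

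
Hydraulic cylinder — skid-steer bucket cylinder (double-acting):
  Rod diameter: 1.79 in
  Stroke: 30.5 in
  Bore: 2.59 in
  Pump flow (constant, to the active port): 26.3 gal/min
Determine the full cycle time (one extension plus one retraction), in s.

t ≈ 2.42 s

Cap-side area A_cap = π/4 × (2.59 in)² = 5.269 in^2
Rod-side annular area A_ann = π/4 × (2.59² − 1.79²) = 2.752 in^2
t_ext = A_cap·L/Q = 1.587 s
t_ret = A_ann·L/Q = 0.8290 s
t_cycle = t_ext + t_ret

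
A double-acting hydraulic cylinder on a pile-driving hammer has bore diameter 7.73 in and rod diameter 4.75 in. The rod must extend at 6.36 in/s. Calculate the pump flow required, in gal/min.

Q ≈ 77.5 gal/min

Cap-side area A_cap = π/4 × (7.73 in)² = 46.93 in^2
Q = A × v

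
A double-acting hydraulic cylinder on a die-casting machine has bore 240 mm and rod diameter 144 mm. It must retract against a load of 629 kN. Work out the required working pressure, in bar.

P ≈ 217 bar

Rod-side annular area A_ann = π/4 × (240² − 144²) = 28950 mm^2
Retraction: pressure acts on the annular area.
P = F / A = 629 kN / A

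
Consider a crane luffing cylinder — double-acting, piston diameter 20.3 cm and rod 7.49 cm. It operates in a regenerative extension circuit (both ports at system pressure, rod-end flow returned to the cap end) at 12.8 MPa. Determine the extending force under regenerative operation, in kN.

With equal pressure on both faces, forces on the annular region cancel; the net push is pressure × rod cross-section.
Rod cross-section A_rod = π/4 × (7.49 cm)² = 44.06 cm^2
F = P × A_rod

F ≈ 56.4 kN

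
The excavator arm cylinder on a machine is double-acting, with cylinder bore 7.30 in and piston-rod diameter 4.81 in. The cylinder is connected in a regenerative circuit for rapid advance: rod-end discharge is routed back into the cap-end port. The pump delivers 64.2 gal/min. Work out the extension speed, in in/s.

v ≈ 13.6 in/s

In regeneration the rod-end outflow joins the pump flow into the cap end, so the net volume the pump must supply per unit advance equals the rod cross-section area.
Rod cross-section A_rod = π/4 × (4.81 in)² = 18.17 in^2
v = Q_pump / A_rod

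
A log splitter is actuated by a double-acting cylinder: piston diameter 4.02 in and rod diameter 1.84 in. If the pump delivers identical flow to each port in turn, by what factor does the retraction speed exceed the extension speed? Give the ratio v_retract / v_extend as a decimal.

Cap-side area A_cap = π/4 × (4.02 in)² = 12.69 in^2
Rod-side annular area A_ann = π/4 × (4.02² − 1.84²) = 10.03 in^2
For equal Q, v ∝ 1/A, so v_ret/v_ext = A_cap/A_ann.

v_ret/v_ext ≈ 1.27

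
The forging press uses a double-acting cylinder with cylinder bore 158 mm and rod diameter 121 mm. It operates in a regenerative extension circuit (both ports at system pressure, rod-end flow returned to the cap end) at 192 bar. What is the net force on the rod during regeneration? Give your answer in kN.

F ≈ 221 kN

With equal pressure on both faces, forces on the annular region cancel; the net push is pressure × rod cross-section.
Rod cross-section A_rod = π/4 × (121 mm)² = 11500 mm^2
F = P × A_rod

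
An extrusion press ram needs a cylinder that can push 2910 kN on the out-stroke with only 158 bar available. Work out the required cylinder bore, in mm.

Extension force acts on the full piston face: F = P × (π/4)D².
D = √(4F / (πP)) = √(4 × 2910 kN / (π × 158 bar))

D ≈ 484 mm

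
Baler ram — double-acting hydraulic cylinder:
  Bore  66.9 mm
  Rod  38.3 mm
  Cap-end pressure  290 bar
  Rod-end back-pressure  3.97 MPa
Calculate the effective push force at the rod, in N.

Cap-side area A_cap = π/4 × (66.9 mm)² = 3515 mm^2
Rod-side annular area A_ann = π/4 × (66.9² − 38.3²) = 2363 mm^2
Net thrust = P_cap·A_cap − P_rod·A_ann = 1.019e5 N − 9381 N

F ≈ 92600 N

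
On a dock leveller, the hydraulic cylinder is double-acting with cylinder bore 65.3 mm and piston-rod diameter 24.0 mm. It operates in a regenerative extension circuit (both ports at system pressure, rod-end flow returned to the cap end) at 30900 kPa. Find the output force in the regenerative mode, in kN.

With equal pressure on both faces, forces on the annular region cancel; the net push is pressure × rod cross-section.
Rod cross-section A_rod = π/4 × (24.0 mm)² = 452.4 mm^2
F = P × A_rod

F ≈ 14.0 kN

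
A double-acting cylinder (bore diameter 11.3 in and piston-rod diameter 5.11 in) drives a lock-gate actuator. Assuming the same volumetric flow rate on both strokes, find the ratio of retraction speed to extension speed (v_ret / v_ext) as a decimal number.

Cap-side area A_cap = π/4 × (11.3 in)² = 100.3 in^2
Rod-side annular area A_ann = π/4 × (11.3² − 5.11²) = 79.78 in^2
For equal Q, v ∝ 1/A, so v_ret/v_ext = A_cap/A_ann.

v_ret/v_ext ≈ 1.26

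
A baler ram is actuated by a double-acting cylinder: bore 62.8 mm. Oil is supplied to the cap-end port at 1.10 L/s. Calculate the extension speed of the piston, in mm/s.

Cap-side area A_cap = π/4 × (62.8 mm)² = 3097 mm^2
v = Q / A

v ≈ 355 mm/s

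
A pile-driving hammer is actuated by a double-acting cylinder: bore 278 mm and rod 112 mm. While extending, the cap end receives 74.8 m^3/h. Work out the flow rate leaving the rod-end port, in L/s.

Q_out ≈ 17.4 L/s

Cap-side area A_cap = π/4 × (278 mm)² = 60700 mm^2
Rod-side annular area A_ann = π/4 × (278² − 112²) = 50850 mm^2
Piston speed v = Q_in/A_cap; rod-end outflow Q_out = v × A_ann = Q_in × A_ann/A_cap.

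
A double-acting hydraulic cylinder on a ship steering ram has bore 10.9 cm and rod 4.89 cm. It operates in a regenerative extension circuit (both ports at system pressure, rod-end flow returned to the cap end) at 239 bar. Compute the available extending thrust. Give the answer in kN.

F ≈ 44.9 kN

With equal pressure on both faces, forces on the annular region cancel; the net push is pressure × rod cross-section.
Rod cross-section A_rod = π/4 × (4.89 cm)² = 18.78 cm^2
F = P × A_rod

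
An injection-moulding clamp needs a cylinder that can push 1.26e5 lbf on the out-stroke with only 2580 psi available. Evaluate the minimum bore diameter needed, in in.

Extension force acts on the full piston face: F = P × (π/4)D².
D = √(4F / (πP)) = √(4 × 1.26e5 lbf / (π × 2580 psi))

D ≈ 7.89 in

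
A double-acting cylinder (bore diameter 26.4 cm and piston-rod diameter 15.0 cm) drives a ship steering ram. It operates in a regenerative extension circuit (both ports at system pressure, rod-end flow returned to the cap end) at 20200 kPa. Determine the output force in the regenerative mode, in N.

F ≈ 3.57e5 N

With equal pressure on both faces, forces on the annular region cancel; the net push is pressure × rod cross-section.
Rod cross-section A_rod = π/4 × (15.0 cm)² = 176.7 cm^2
F = P × A_rod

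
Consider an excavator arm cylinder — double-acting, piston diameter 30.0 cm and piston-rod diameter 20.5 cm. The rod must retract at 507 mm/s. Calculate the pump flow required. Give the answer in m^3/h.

Q ≈ 68.8 m^3/h

Rod-side annular area A_ann = π/4 × (30.0² − 20.5²) = 376.8 cm^2
Q = A × v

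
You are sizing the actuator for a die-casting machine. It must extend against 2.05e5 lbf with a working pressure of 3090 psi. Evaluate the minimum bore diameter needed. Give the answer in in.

Extension force acts on the full piston face: F = P × (π/4)D².
D = √(4F / (πP)) = √(4 × 2.05e5 lbf / (π × 3090 psi))

D ≈ 9.19 in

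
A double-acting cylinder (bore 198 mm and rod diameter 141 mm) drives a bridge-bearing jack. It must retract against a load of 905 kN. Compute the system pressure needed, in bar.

P ≈ 596 bar

Rod-side annular area A_ann = π/4 × (198² − 141²) = 15180 mm^2
Retraction: pressure acts on the annular area.
P = F / A = 905 kN / A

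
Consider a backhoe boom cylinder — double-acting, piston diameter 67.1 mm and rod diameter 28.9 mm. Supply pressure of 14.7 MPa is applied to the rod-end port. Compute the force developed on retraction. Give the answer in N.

F ≈ 42300 N

Rod-side annular area A_ann = π/4 × (67.1² − 28.9²) = 2880 mm^2
On retraction the pressure acts on the annular area (bore minus rod).
F = P × A_ann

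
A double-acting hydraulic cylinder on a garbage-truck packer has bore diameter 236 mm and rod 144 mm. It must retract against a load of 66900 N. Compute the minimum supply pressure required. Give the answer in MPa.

Rod-side annular area A_ann = π/4 × (236² − 144²) = 27460 mm^2
Retraction: pressure acts on the annular area.
P = F / A = 66900 N / A

P ≈ 2.44 MPa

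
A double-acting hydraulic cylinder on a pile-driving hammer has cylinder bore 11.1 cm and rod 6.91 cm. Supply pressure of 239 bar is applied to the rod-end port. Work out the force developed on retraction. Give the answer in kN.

F ≈ 142 kN

Rod-side annular area A_ann = π/4 × (11.1² − 6.91²) = 59.27 cm^2
On retraction the pressure acts on the annular area (bore minus rod).
F = P × A_ann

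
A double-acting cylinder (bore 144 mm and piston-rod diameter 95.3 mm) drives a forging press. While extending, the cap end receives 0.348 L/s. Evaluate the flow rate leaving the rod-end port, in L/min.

Q_out ≈ 11.7 L/min

Cap-side area A_cap = π/4 × (144 mm)² = 16290 mm^2
Rod-side annular area A_ann = π/4 × (144² − 95.3²) = 9153 mm^2
Piston speed v = Q_in/A_cap; rod-end outflow Q_out = v × A_ann = Q_in × A_ann/A_cap.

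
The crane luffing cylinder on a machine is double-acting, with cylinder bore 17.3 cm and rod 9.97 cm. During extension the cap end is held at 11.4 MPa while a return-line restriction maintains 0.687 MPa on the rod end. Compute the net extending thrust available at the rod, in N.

Cap-side area A_cap = π/4 × (17.3 cm)² = 235.1 cm^2
Rod-side annular area A_ann = π/4 × (17.3² − 9.97²) = 157.0 cm^2
Net thrust = P_cap·A_cap − P_rod·A_ann = 2.680e5 N − 10790 N

F ≈ 2.57e5 N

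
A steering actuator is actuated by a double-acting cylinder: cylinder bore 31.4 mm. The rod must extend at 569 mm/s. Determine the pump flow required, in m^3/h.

Q ≈ 1.59 m^3/h

Cap-side area A_cap = π/4 × (31.4 mm)² = 774.4 mm^2
Q = A × v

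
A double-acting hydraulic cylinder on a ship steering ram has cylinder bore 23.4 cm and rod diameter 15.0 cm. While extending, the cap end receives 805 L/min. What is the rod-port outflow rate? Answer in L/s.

Q_out ≈ 7.90 L/s

Cap-side area A_cap = π/4 × (23.4 cm)² = 430.1 cm^2
Rod-side annular area A_ann = π/4 × (23.4² − 15.0²) = 253.3 cm^2
Piston speed v = Q_in/A_cap; rod-end outflow Q_out = v × A_ann = Q_in × A_ann/A_cap.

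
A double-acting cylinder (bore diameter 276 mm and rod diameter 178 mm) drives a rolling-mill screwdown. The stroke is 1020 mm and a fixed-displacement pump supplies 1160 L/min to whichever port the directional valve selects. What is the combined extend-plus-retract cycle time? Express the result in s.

Cap-side area A_cap = π/4 × (276 mm)² = 59830 mm^2
Rod-side annular area A_ann = π/4 × (276² − 178²) = 34940 mm^2
t_ext = A_cap·L/Q = 3.156 s
t_ret = A_ann·L/Q = 1.844 s
t_cycle = t_ext + t_ret

t ≈ 5.00 s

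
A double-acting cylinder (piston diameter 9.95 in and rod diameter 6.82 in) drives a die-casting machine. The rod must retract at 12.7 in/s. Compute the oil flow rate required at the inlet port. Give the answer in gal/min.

Rod-side annular area A_ann = π/4 × (9.95² − 6.82²) = 41.23 in^2
Q = A × v

Q ≈ 136 gal/min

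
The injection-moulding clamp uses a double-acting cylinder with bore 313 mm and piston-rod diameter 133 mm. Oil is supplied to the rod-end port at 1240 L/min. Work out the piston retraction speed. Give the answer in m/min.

Rod-side annular area A_ann = π/4 × (313² − 133²) = 63050 mm^2
Flow into the rod-end port fills the annular volume.
v = Q / A

v ≈ 19.7 m/min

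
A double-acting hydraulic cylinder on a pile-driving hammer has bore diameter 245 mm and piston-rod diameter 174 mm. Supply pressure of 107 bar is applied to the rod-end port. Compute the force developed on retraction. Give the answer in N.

F ≈ 2.50e5 N

Rod-side annular area A_ann = π/4 × (245² − 174²) = 23360 mm^2
On retraction the pressure acts on the annular area (bore minus rod).
F = P × A_ann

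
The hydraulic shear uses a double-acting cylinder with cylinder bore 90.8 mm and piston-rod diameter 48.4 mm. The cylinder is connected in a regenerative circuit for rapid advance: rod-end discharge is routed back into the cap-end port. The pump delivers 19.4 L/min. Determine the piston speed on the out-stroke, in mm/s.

v ≈ 176 mm/s

In regeneration the rod-end outflow joins the pump flow into the cap end, so the net volume the pump must supply per unit advance equals the rod cross-section area.
Rod cross-section A_rod = π/4 × (48.4 mm)² = 1840 mm^2
v = Q_pump / A_rod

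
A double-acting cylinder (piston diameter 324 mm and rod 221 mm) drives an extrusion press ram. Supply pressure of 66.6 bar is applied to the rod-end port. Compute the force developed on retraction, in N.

Rod-side annular area A_ann = π/4 × (324² − 221²) = 44090 mm^2
On retraction the pressure acts on the annular area (bore minus rod).
F = P × A_ann

F ≈ 2.94e5 N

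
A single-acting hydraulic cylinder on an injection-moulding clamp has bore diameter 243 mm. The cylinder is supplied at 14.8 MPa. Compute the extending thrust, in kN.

F ≈ 686 kN

Cap-side area A_cap = π/4 × (243 mm)² = 46380 mm^2
F = P × A_cap = 14.8 MPa × A_cap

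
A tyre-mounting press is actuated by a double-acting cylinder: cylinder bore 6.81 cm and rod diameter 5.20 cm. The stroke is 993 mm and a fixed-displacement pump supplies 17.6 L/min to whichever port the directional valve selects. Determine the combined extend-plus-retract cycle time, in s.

t ≈ 17.5 s

Cap-side area A_cap = π/4 × (6.81 cm)² = 36.42 cm^2
Rod-side annular area A_ann = π/4 × (6.81² − 5.20²) = 15.19 cm^2
t_ext = A_cap·L/Q = 12.33 s
t_ret = A_ann·L/Q = 5.141 s
t_cycle = t_ext + t_ret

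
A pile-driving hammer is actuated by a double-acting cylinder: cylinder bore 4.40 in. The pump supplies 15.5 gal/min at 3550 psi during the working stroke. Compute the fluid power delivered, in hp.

W ≈ 32.1 hp

Hydraulic power = P × Q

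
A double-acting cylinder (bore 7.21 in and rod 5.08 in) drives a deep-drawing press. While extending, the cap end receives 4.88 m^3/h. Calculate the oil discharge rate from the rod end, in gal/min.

Q_out ≈ 10.8 gal/min

Cap-side area A_cap = π/4 × (7.21 in)² = 40.83 in^2
Rod-side annular area A_ann = π/4 × (7.21² − 5.08²) = 20.56 in^2
Piston speed v = Q_in/A_cap; rod-end outflow Q_out = v × A_ann = Q_in × A_ann/A_cap.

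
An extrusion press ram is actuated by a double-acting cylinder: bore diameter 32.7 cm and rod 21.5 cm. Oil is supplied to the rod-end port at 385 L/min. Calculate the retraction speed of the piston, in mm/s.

Rod-side annular area A_ann = π/4 × (32.7² − 21.5²) = 476.8 cm^2
Flow into the rod-end port fills the annular volume.
v = Q / A

v ≈ 135 mm/s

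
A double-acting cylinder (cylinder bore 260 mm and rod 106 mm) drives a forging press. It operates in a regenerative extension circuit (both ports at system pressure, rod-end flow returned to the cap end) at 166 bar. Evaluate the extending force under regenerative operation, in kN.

With equal pressure on both faces, forces on the annular region cancel; the net push is pressure × rod cross-section.
Rod cross-section A_rod = π/4 × (106 mm)² = 8825 mm^2
F = P × A_rod

F ≈ 146 kN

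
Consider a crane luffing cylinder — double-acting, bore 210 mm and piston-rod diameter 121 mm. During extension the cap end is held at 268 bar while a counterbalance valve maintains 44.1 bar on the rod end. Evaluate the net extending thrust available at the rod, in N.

F ≈ 8.26e5 N

Cap-side area A_cap = π/4 × (210 mm)² = 34640 mm^2
Rod-side annular area A_ann = π/4 × (210² − 121²) = 23140 mm^2
Net thrust = P_cap·A_cap − P_rod·A_ann = 9.282e5 N − 1.020e5 N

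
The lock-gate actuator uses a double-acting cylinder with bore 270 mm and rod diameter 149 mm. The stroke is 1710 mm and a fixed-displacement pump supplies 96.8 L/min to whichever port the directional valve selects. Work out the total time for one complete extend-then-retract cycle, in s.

t ≈ 103 s

Cap-side area A_cap = π/4 × (270 mm)² = 57260 mm^2
Rod-side annular area A_ann = π/4 × (270² − 149²) = 39820 mm^2
t_ext = A_cap·L/Q = 60.69 s
t_ret = A_ann·L/Q = 42.20 s
t_cycle = t_ext + t_ret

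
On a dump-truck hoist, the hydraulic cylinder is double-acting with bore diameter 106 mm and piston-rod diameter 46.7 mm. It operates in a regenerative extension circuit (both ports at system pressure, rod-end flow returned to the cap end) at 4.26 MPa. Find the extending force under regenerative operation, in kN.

F ≈ 7.30 kN

With equal pressure on both faces, forces on the annular region cancel; the net push is pressure × rod cross-section.
Rod cross-section A_rod = π/4 × (46.7 mm)² = 1713 mm^2
F = P × A_rod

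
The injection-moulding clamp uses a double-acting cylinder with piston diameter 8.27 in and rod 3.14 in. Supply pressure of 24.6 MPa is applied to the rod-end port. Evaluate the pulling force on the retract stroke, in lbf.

F ≈ 1.64e5 lbf

Rod-side annular area A_ann = π/4 × (8.27² − 3.14²) = 45.97 in^2
On retraction the pressure acts on the annular area (bore minus rod).
F = P × A_ann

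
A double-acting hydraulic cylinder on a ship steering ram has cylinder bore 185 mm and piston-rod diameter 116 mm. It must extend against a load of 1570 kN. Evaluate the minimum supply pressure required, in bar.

Cap-side area A_cap = π/4 × (185 mm)² = 26880 mm^2
P = F / A = 1570 kN / A

P ≈ 584 bar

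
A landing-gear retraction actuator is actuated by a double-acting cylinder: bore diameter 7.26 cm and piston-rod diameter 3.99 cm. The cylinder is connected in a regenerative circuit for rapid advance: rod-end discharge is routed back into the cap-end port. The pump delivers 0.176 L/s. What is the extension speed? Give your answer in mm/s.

v ≈ 141 mm/s

In regeneration the rod-end outflow joins the pump flow into the cap end, so the net volume the pump must supply per unit advance equals the rod cross-section area.
Rod cross-section A_rod = π/4 × (3.99 cm)² = 12.50 cm^2
v = Q_pump / A_rod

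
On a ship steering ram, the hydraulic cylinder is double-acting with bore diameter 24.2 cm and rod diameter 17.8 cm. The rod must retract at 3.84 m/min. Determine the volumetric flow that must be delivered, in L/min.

Rod-side annular area A_ann = π/4 × (24.2² − 17.8²) = 211.1 cm^2
Q = A × v

Q ≈ 81.1 L/min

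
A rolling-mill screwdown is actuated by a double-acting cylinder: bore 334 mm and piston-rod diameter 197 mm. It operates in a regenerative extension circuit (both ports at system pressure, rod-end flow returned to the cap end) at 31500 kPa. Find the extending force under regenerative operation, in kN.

F ≈ 960 kN

With equal pressure on both faces, forces on the annular region cancel; the net push is pressure × rod cross-section.
Rod cross-section A_rod = π/4 × (197 mm)² = 30480 mm^2
F = P × A_rod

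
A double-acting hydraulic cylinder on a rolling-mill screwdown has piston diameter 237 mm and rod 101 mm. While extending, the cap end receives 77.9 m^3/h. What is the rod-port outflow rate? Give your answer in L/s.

Cap-side area A_cap = π/4 × (237 mm)² = 44120 mm^2
Rod-side annular area A_ann = π/4 × (237² − 101²) = 36100 mm^2
Piston speed v = Q_in/A_cap; rod-end outflow Q_out = v × A_ann = Q_in × A_ann/A_cap.

Q_out ≈ 17.7 L/s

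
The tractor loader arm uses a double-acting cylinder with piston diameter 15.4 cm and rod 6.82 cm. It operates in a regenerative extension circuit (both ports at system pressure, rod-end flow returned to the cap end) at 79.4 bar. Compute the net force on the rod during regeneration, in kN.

F ≈ 29.0 kN

With equal pressure on both faces, forces on the annular region cancel; the net push is pressure × rod cross-section.
Rod cross-section A_rod = π/4 × (6.82 cm)² = 36.53 cm^2
F = P × A_rod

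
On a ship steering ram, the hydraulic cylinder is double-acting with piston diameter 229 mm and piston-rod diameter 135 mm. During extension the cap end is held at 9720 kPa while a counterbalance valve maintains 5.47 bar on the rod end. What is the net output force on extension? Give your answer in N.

Cap-side area A_cap = π/4 × (229 mm)² = 41190 mm^2
Rod-side annular area A_ann = π/4 × (229² − 135²) = 26870 mm^2
Net thrust = P_cap·A_cap − P_rod·A_ann = 4.003e5 N − 14700 N

F ≈ 3.86e5 N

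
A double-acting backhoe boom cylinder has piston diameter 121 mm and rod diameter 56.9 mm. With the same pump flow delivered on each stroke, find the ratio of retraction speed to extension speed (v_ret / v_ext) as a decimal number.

v_ret/v_ext ≈ 1.28

Cap-side area A_cap = π/4 × (121 mm)² = 11500 mm^2
Rod-side annular area A_ann = π/4 × (121² − 56.9²) = 8956 mm^2
For equal Q, v ∝ 1/A, so v_ret/v_ext = A_cap/A_ann.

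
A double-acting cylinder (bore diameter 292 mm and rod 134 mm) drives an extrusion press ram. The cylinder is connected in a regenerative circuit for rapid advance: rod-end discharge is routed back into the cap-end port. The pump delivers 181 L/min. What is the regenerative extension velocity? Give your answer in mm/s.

v ≈ 214 mm/s

In regeneration the rod-end outflow joins the pump flow into the cap end, so the net volume the pump must supply per unit advance equals the rod cross-section area.
Rod cross-section A_rod = π/4 × (134 mm)² = 14100 mm^2
v = Q_pump / A_rod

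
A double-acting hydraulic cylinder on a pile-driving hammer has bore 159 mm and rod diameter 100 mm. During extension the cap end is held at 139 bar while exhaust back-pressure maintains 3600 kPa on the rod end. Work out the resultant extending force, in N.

Cap-side area A_cap = π/4 × (159 mm)² = 19860 mm^2
Rod-side annular area A_ann = π/4 × (159² − 100²) = 12000 mm^2
Net thrust = P_cap·A_cap − P_rod·A_ann = 2.760e5 N − 43210 N

F ≈ 2.33e5 N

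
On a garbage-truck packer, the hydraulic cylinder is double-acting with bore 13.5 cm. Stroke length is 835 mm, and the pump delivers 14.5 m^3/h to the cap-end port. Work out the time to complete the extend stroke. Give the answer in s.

t ≈ 2.97 s

Cap-side area A_cap = π/4 × (13.5 cm)² = 143.1 cm^2
Swept volume V = A × L; t = V / Q = A·L / Q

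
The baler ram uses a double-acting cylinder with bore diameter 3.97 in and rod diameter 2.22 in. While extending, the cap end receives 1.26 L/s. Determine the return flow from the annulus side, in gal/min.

Cap-side area A_cap = π/4 × (3.97 in)² = 12.38 in^2
Rod-side annular area A_ann = π/4 × (3.97² − 2.22²) = 8.508 in^2
Piston speed v = Q_in/A_cap; rod-end outflow Q_out = v × A_ann = Q_in × A_ann/A_cap.

Q_out ≈ 13.7 gal/min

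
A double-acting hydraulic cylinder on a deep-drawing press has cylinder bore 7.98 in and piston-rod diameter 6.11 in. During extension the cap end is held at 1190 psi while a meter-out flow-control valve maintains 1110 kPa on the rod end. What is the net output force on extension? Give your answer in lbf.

Cap-side area A_cap = π/4 × (7.98 in)² = 50.01 in^2
Rod-side annular area A_ann = π/4 × (7.98² − 6.11²) = 20.69 in^2
Net thrust = P_cap·A_cap − P_rod·A_ann = 59520 lbf − 3332 lbf

F ≈ 56200 lbf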